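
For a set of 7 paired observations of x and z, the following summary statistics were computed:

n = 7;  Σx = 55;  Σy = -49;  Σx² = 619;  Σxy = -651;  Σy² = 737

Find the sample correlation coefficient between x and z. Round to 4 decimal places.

-0.9803

Sxx = Σx² − (Σx)²/n = 619 − 432.142857 = 186.857143
Sxy = Σxy − (Σx)(Σy)/n = -651 − (-385) = -266
Syy = Σy² − (Σy)²/n = 737 − 343 = 394
r = Sxy/√(Sxx·Syy) = -266/√(73621.714286) = -266/271.333216 = -0.980344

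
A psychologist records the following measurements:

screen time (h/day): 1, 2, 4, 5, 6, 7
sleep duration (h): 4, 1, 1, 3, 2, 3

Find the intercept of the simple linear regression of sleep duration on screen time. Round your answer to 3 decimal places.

n = 6, Σx = 25, Σy = 14, Σxy = 58, Σx² = 131
Sxx = Σx² − (Σx)²/n = 131 − 104.166667 = 26.833333
Sxy = Σxy − (Σx)(Σy)/n = 58 − 58.333333 = -0.333333
b = Sxy/Sxx = -0.333333/26.833333 = -0.012422
a = ȳ − b·x̄ = 2.333333 − (-0.012422)·4.166667 = 2.385093

2.385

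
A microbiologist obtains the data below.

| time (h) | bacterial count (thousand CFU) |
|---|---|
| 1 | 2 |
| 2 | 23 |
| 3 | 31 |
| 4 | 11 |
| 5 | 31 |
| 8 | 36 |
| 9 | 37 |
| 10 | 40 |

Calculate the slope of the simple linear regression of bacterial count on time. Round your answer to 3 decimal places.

3.186

n = 8, Σx = 42, Σy = 211, Σxy = 1361, Σx² = 300
Sxx = Σx² − (Σx)²/n = 300 − 220.5 = 79.5
Sxy = Σxy − (Σx)(Σy)/n = 1361 − 1107.75 = 253.25
b = Sxy/Sxx = 253.25/79.5 = 3.185535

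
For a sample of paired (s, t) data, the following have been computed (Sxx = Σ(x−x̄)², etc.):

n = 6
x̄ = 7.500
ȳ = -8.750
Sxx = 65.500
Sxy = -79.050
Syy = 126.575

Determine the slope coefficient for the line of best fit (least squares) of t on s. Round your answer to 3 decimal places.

b = Sxy/Sxx = -79.05/65.5 = -1.206870

-1.207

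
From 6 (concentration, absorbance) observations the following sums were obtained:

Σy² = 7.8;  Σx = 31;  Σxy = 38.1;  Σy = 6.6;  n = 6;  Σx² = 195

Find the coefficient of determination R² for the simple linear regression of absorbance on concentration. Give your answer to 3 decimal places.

0.851

Sxx = Σx² − (Σx)²/n = 195 − 160.166667 = 34.833333
Sxy = Σxy − (Σx)(Σy)/n = 38.1 − 34.1 = 4
Syy = Σy² − (Σy)²/n = 7.8 − 7.26 = 0.54
R² = Sxy²/(Sxx·Syy) = (4)²/(34.833333·0.54) = 0.850611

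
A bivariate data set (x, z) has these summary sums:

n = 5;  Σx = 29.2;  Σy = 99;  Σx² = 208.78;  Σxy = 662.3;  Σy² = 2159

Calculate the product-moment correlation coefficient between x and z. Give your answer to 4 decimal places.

Sxx = Σx² − (Σx)²/n = 208.78 − 170.528 = 38.252
Sxy = Σxy − (Σx)(Σy)/n = 662.3 − 578.16 = 84.14
Syy = Σy² − (Σy)²/n = 2159 − 1960.2 = 198.8
r = Sxy/√(Sxx·Syy) = 84.14/√(7604.4976) = 84.14/87.203771 = 0.964867

0.9649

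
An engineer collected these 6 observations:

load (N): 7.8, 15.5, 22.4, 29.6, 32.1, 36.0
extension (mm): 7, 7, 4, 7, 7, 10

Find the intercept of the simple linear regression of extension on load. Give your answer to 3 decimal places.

5.313

n = 6, Σx = 143.4, Σy = 42, Σxy = 1044.6, Σx² = 4005.42
Sxx = Σx² − (Σx)²/n = 4005.42 − 3427.26 = 578.16
Sxy = Σxy − (Σx)(Σy)/n = 1044.6 − 1003.8 = 40.8
b = Sxy/Sxx = 40.8/578.16 = 0.070569
a = ȳ − b·x̄ = 7 − 0.070569·23.9 = 5.313408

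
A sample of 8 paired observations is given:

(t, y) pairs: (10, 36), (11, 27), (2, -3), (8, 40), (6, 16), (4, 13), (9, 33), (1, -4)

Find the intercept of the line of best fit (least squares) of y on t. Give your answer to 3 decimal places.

n = 8, Σx = 51, Σy = 158, Σxy = 1412, Σx² = 423
Sxx = Σx² − (Σx)²/n = 423 − 325.125 = 97.875
Sxy = Σxy − (Σx)(Σy)/n = 1412 − 1007.25 = 404.75
b = Sxy/Sxx = 404.75/97.875 = 4.135377
a = ȳ − b·x̄ = 19.75 − 4.135377·6.375 = -6.613027

-6.613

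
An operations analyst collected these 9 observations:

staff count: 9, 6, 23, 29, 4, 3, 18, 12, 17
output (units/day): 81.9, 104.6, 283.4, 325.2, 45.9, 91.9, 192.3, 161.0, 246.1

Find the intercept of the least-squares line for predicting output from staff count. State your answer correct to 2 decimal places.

28.97

n = 9, Σx = 121, Σy = 1532.3, Σxy = 27350.1, Σx² = 2269
Sxx = Σx² − (Σx)²/n = 2269 − 1626.777778 = 642.222222
Sxy = Σxy − (Σx)(Σy)/n = 27350.1 − 20600.922222 = 6749.177778
b = Sxy/Sxx = 6749.177778/642.222222 = 10.509100
a = ȳ − b·x̄ = 170.255556 − 10.509100·13.444444 = 28.966540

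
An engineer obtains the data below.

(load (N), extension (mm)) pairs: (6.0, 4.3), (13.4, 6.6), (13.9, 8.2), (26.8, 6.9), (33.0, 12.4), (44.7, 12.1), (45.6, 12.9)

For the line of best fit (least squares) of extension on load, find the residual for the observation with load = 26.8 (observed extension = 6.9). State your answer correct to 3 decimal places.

n = 7, Σx = 183.4, Σy = 63.4, Σxy = 1951.45, Σx² = 6293.46
Sxx = Σx² − (Σx)²/n = 6293.46 − 4805.08 = 1488.38
Sxy = Σxy − (Σx)(Σy)/n = 1951.45 − 1661.08 = 290.37
b = Sxy/Sxx = 290.37/1488.38 = 0.195091
a = ȳ − b·x̄ = 9.057143 − 0.195091·26.2 = 3.945751
ŷ(26.8) = 3.945751 + 0.195091·26.8 = 9.174198
residual = y − ŷ = 6.9 − 9.174198 = -2.274198

-2.274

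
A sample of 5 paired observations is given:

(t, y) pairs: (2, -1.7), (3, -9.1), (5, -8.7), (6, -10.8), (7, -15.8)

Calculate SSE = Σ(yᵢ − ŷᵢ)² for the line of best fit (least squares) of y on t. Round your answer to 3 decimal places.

20.695

n = 5, Σx = 23, Σy = -46.1, Σxy = -249.6, Σx² = 123, Σy² = 527.67
Sxx = Σx² − (Σx)²/n = 123 − 105.8 = 17.2
Sxy = Σxy − (Σx)(Σy)/n = -249.6 − (-212.06) = -37.54
Syy = Σy² − (Σy)²/n = 527.67 − 425.042 = 102.628
b = Sxy/Sxx = -37.54/17.2 = -2.182558
SSE = Syy − b·Sxy = 102.628 − (-2.182558)·(-37.54) = 20.694767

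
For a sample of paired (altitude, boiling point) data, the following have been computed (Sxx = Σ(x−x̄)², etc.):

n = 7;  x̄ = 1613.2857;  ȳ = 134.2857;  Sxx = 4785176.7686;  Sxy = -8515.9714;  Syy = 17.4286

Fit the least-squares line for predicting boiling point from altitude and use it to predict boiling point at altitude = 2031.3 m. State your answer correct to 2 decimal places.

b = Sxy/Sxx = -8515.9714/4785176.7686 = -0.001780
a = ȳ − b·x̄ = 134.2857 − (-0.001780)·1613.2857 = 137.156795
ŷ(2031.3) = a + b·2031.3 = 137.156795 + (-0.001780)·2031.3 = 133.541778

133.54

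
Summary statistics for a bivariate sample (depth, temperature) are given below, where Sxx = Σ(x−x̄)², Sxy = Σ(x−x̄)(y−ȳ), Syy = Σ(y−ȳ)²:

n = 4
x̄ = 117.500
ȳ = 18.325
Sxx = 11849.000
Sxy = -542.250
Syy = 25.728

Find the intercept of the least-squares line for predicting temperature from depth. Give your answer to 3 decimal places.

23.702

b = Sxy/Sxx = -542.25/11849 = -0.045763
a = ȳ − b·x̄ = 18.325 − (-0.045763)·117.5 = 23.702194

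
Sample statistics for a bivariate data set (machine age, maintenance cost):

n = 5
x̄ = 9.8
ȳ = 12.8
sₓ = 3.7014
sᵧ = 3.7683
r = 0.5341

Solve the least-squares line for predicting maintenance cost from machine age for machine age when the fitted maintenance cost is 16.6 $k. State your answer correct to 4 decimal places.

b = r · sᵧ/sₓ = 0.5341 · 3.7683/3.7014 = 0.543753
a = ȳ − b·x̄ = 12.8 − 0.543753·9.8 = 7.471216
Set a + b·x = 16.6: x = (16.6 − 7.471216) / 0.543753 = 16.788461

16.7885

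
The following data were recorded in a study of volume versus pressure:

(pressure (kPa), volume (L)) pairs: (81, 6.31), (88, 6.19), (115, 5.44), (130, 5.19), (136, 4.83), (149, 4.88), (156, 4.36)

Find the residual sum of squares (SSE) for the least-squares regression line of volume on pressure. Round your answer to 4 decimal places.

0.0953

n = 7, Σx = 855, Σy = 37.2, Σxy = 4420.29, Σx² = 109463, Σy² = 200.8148
Sxx = Σx² − (Σx)²/n = 109463 − 104432.142857 = 5030.857143
Sxy = Σxy − (Σx)(Σy)/n = 4420.29 − 4543.714286 = -123.424286
Syy = Σy² − (Σy)²/n = 200.8148 − 197.691429 = 3.123371
b = Sxy/Sxx = -123.424286/5030.857143 = -0.024533
SSE = Syy − b·Sxy = 3.123371 − (-0.024533)·(-123.424286) = 0.095348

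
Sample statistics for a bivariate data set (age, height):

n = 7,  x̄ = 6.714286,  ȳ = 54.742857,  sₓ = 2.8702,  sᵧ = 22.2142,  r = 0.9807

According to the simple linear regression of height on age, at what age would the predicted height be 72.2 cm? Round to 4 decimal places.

b = r · sᵧ/sₓ = 0.9807 · 22.2142/2.8702 = 7.590226
a = ȳ − b·x̄ = 54.742857 − 7.590226·6.714286 = 3.779911
Set a + b·x = 72.2: x = (72.2 − 3.779911) / 7.590226 = 9.014236

9.0142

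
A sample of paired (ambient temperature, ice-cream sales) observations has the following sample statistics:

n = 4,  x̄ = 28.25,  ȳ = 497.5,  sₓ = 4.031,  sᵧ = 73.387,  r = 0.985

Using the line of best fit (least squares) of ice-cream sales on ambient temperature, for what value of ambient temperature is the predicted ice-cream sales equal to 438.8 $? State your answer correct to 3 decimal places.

b = r · sᵧ/sₓ = 0.985 · 73.387/4.031 = 17.932571
a = ȳ − b·x̄ = 497.5 − 17.932571·28.25 = -9.095140
Set a + b·x = 438.8: x = (438.8 − (-9.095140)) / 17.932571 = 24.976627

24.977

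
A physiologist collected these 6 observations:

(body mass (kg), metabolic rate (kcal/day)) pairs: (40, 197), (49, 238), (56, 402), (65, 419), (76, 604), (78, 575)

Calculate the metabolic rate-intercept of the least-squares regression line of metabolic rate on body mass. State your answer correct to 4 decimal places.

n = 6, Σx = 364, Σy = 2435, Σxy = 160043, Σx² = 23222
Sxx = Σx² − (Σx)²/n = 23222 − 22082.666667 = 1139.333333
Sxy = Σxy − (Σx)(Σy)/n = 160043 − 147723.333333 = 12319.666667
b = Sxy/Sxx = 12319.666667/1139.333333 = 10.813049
a = ȳ − b·x̄ = 405.833333 − 10.813049·60.666667 = -250.158280

-250.1583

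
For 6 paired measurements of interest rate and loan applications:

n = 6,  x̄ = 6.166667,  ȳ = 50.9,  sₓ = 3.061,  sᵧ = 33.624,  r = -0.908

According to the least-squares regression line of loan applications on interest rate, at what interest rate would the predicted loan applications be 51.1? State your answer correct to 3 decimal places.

b = r · sᵧ/sₓ = -0.908 · 33.624/3.061 = -9.974058
a = ȳ − b·x̄ = 50.9 − (-9.974058)·6.166667 = 112.406695
Set a + b·x = 51.1: x = (51.1 − 112.406695) / (-9.974058) = 6.146615

6.147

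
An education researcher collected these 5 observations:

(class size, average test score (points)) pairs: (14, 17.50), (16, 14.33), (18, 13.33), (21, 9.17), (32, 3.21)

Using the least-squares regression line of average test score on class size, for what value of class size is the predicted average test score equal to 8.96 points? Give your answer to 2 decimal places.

n = 5, Σx = 101, Σy = 57.54, Σxy = 1009.51, Σx² = 2241
Sxx = Σx² − (Σx)²/n = 2241 − 2040.2 = 200.8
Sxy = Σxy − (Σx)(Σy)/n = 1009.51 − 1162.308 = -152.798
b = Sxy/Sxx = -152.798/200.8 = -0.760946
a = ȳ − b·x̄ = 11.508 − (-0.760946)·20.2 = 26.879114
Set a + b·x = 8.96: x = (8.96 − 26.879114) / (-0.760946) = 23.548463

23.55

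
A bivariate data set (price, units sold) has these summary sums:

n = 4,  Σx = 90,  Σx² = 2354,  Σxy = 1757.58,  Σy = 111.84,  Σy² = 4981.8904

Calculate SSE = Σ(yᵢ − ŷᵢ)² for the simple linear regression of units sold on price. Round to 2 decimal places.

104.67

Sxx = Σx² − (Σx)²/n = 2354 − 2025 = 329
Sxy = Σxy − (Σx)(Σy)/n = 1757.58 − 2516.4 = -758.82
Syy = Σy² − (Σy)²/n = 4981.8904 − 3127.0464 = 1854.844
b = Sxy/Sxx = -758.82/329 = -2.306444
SSE = Syy − b·Sxy = 1854.844 − (-2.306444)·(-758.82) = 104.668339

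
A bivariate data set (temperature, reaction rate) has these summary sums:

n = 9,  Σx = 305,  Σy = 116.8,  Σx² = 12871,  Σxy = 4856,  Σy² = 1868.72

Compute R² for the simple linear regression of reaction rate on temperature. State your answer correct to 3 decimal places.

Sxx = Σx² − (Σx)²/n = 12871 − 10336.111111 = 2534.888889
Sxy = Σxy − (Σx)(Σy)/n = 4856 − 3958.222222 = 897.777778
Syy = Σy² − (Σy)²/n = 1868.72 − 1515.804444 = 352.915556
R² = Sxy²/(Sxx·Syy) = (897.777778)²/(2534.888889·352.915556) = 0.900965

0.901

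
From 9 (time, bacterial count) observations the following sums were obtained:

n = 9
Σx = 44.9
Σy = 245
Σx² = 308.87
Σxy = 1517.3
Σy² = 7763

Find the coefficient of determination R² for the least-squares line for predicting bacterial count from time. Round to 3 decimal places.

Sxx = Σx² − (Σx)²/n = 308.87 − 224.001111 = 84.868889
Sxy = Σxy − (Σx)(Σy)/n = 1517.3 − 1222.277778 = 295.022222
Syy = Σy² − (Σy)²/n = 7763 − 6669.444444 = 1093.555556
R² = Sxy²/(Sxx·Syy) = (295.022222)²/(84.868889·1093.555556) = 0.937821

0.938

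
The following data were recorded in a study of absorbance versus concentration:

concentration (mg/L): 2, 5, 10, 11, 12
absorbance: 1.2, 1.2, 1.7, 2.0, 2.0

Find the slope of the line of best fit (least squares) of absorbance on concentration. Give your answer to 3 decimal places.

0.089

n = 5, Σx = 40, Σy = 8.1, Σxy = 71.4, Σx² = 394
Sxx = Σx² − (Σx)²/n = 394 − 320 = 74
Sxy = Σxy − (Σx)(Σy)/n = 71.4 − 64.8 = 6.6
b = Sxy/Sxx = 6.6/74 = 0.089189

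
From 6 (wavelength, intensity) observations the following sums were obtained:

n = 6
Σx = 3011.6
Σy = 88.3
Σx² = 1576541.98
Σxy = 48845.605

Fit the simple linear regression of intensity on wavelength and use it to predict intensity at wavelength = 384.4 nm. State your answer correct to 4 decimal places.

Sxx = Σx² − (Σx)²/n = 1576541.98 − 1511622.426667 = 64919.553333
Sxy = Σxy − (Σx)(Σy)/n = 48845.605 − 44320.713333 = 4524.891667
b = Sxy/Sxx = 4524.891667/64919.553333 = 0.069700
a = ȳ − b·x̄ = 14.716667 − 0.069700·501.933333 = -20.268077
ŷ(384.4) = a + b·384.4 = -20.268077 + 0.069700·384.4 = 6.524596

6.5246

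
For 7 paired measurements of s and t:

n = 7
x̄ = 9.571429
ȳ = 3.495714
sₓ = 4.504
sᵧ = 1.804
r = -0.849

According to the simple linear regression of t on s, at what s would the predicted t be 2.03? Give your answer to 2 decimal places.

b = r · sᵧ/sₓ = -0.849 · 1.804/4.504 = -0.340052
a = ȳ − b·x̄ = 3.495714 − (-0.340052)·9.571429 = 6.750501
Set a + b·x = 2.03: x = (2.03 − 6.750501) / (-0.340052) = 13.881688

13.88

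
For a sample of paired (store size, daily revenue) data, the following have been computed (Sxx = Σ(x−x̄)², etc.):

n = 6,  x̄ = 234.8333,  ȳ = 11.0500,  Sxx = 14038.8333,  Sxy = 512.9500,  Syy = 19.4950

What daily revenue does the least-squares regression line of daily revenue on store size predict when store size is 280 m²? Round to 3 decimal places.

12.700

b = Sxy/Sxx = 512.95/14038.8333 = 0.036538
a = ȳ − b·x̄ = 11.05 − 0.036538·234.8333 = 2.469676
ŷ(280) = a + b·280 = 2.469676 + 0.036538·280 = 12.700298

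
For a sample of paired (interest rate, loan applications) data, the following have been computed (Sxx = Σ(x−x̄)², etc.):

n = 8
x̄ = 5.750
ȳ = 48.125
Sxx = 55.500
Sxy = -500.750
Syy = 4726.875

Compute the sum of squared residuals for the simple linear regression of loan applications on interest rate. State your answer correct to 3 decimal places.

208.847

b = Sxy/Sxx = -500.75/55.5 = -9.022523
SSE = Syy − b·Sxy = 4726.875 − (-9.022523)·(-500.75) = 208.846847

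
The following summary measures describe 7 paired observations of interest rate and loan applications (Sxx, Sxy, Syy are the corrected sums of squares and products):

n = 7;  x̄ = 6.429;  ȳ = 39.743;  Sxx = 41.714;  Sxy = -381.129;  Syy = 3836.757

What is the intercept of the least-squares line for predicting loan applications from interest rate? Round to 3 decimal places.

b = Sxy/Sxx = -381.129/41.714 = -9.136717
a = ȳ − b·x̄ = 39.743 − (-9.136717)·6.429 = 98.482952

98.483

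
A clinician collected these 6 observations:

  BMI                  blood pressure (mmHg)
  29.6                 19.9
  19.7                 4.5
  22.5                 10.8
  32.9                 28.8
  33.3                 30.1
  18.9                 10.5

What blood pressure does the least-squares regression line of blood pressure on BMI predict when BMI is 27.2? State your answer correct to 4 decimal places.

19.0549

n = 6, Σx = 156.9, Σy = 104.6, Σxy = 3068.99, Σx² = 4319.01
Sxx = Σx² − (Σx)²/n = 4319.01 − 4102.935 = 216.075
Sxy = Σxy − (Σx)(Σy)/n = 3068.99 − 2735.29 = 333.7
b = Sxy/Sxx = 333.7/216.075 = 1.544371
a = ȳ − b·x̄ = 17.433333 − 1.544371·26.15 = -22.951973
ŷ(27.2) = a + b·27.2 = -22.951973 + 1.544371·27.2 = 19.054923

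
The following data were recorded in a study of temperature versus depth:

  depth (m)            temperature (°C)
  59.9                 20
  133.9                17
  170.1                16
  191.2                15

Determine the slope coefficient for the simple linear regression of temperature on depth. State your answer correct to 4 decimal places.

-0.0374

n = 4, Σx = 555.1, Σy = 68, Σxy = 9063.9, Σx² = 87008.67
Sxx = Σx² − (Σx)²/n = 87008.67 − 77034.0025 = 9974.6675
Sxy = Σxy − (Σx)(Σy)/n = 9063.9 − 9436.7 = -372.8
b = Sxy/Sxx = -372.8/9974.6675 = -0.037375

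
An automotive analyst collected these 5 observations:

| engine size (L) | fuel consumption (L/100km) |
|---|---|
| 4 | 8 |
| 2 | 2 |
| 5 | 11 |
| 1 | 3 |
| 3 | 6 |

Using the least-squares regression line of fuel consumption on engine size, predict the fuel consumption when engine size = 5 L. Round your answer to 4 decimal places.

n = 5, Σx = 15, Σy = 30, Σxy = 112, Σx² = 55
Sxx = Σx² − (Σx)²/n = 55 − 45 = 10
Sxy = Σxy − (Σx)(Σy)/n = 112 − 90 = 22
b = Sxy/Sxx = 22/10 = 2.2
a = ȳ − b·x̄ = 6 − 2.2·3 = -0.6
ŷ(5) = a + b·5 = -0.6 + 2.2·5 = 10.4

10.4000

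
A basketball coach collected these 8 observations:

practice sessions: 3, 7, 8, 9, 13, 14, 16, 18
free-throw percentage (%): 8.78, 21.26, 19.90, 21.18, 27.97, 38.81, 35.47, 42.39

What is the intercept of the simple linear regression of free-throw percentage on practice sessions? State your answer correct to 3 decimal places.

3.191

n = 8, Σx = 88, Σy = 215.76, Σxy = 2762.47, Σx² = 1148
Sxx = Σx² − (Σx)²/n = 1148 − 968 = 180
Sxy = Σxy − (Σx)(Σy)/n = 2762.47 − 2373.36 = 389.11
b = Sxy/Sxx = 389.11/180 = 2.161722
a = ȳ − b·x̄ = 26.97 − 2.161722·11 = 3.191056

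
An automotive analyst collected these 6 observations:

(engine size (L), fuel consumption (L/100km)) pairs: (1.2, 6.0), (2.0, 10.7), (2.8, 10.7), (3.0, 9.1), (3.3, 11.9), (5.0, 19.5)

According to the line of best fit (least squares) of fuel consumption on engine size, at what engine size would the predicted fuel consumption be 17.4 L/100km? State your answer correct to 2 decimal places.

4.76

n = 6, Σx = 17.3, Σy = 67.9, Σxy = 222.63, Σx² = 58.17
Sxx = Σx² − (Σx)²/n = 58.17 − 49.881667 = 8.288333
Sxy = Σxy − (Σx)(Σy)/n = 222.63 − 195.778333 = 26.851667
b = Sxy/Sxx = 26.851667/8.288333 = 3.239694
a = ȳ − b·x̄ = 11.316667 − 3.239694·2.883333 = 1.975548
Set a + b·x = 17.4: x = (17.4 − 1.975548) / 3.239694 = 4.761082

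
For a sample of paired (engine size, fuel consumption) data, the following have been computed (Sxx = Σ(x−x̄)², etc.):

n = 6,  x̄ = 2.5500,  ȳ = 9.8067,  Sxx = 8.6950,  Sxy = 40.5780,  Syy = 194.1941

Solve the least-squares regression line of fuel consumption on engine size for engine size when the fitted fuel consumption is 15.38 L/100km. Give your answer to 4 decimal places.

b = Sxy/Sxx = 40.578/8.695 = 4.666820
a = ȳ − b·x̄ = 9.8067 − 4.666820·2.55 = -2.093691
Set a + b·x = 15.38: x = (15.38 − (-2.093691)) / 4.666820 = 3.744239

3.7442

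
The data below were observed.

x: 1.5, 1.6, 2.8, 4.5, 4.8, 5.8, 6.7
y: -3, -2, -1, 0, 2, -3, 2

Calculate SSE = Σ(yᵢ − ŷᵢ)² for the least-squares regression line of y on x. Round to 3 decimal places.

n = 7, Σx = 27.7, Σy = -5, Σxy = -4.9, Σx² = 134.47, Σy² = 31
Sxx = Σx² − (Σx)²/n = 134.47 − 109.612857 = 24.857143
Sxy = Σxy − (Σx)(Σy)/n = -4.9 − (-19.785714) = 14.885714
Syy = Σy² − (Σy)²/n = 31 − 3.571429 = 27.428571
b = Sxy/Sxx = 14.885714/24.857143 = 0.598851
SSE = Syy − b·Sxy = 27.428571 − 0.598851·14.885714 = 18.514253

18.514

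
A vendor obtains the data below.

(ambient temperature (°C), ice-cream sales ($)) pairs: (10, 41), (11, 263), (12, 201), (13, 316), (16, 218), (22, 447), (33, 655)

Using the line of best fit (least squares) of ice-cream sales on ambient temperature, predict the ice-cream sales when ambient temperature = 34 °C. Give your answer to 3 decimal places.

686.622

n = 7, Σx = 117, Σy = 2141, Σxy = 44760, Σx² = 2363
Sxx = Σx² − (Σx)²/n = 2363 − 1955.571429 = 407.428571
Sxy = Σxy − (Σx)(Σy)/n = 44760 − 35785.285714 = 8974.714286
b = Sxy/Sxx = 8974.714286/407.428571 = 22.027700
a = ȳ − b·x̄ = 305.857143 − 22.027700·16.714286 = -62.320126
ŷ(34) = a + b·34 = -62.320126 + 22.027700·34 = 686.621669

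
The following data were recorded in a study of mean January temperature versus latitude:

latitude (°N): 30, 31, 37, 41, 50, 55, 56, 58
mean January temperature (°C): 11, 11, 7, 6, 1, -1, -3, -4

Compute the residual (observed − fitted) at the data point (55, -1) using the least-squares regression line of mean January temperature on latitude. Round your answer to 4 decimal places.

n = 8, Σx = 358, Σy = 28, Σxy = 771, Σx² = 16936
Sxx = Σx² − (Σx)²/n = 16936 − 16020.5 = 915.5
Sxy = Σxy − (Σx)(Σy)/n = 771 − 1253 = -482
b = Sxy/Sxx = -482/915.5 = -0.526488
a = ȳ − b·x̄ = 3.5 − (-0.526488)·44.75 = 27.060350
ŷ(55) = 27.060350 + (-0.526488)·55 = -1.896505
residual = y − ŷ = -1 − (-1.896505) = 0.896505

0.8965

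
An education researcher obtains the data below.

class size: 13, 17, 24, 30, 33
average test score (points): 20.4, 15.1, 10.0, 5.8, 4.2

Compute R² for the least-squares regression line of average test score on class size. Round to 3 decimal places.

n = 5, Σx = 117, Σy = 55.5, Σxy = 1074.5, Σx² = 3023, Σy² = 795.45
Sxx = Σx² − (Σx)²/n = 3023 − 2737.8 = 285.2
Sxy = Σxy − (Σx)(Σy)/n = 1074.5 − 1298.7 = -224.2
Syy = Σy² − (Σy)²/n = 795.45 − 616.05 = 179.4
R² = Sxy²/(Sxx·Syy) = (-224.2)²/(285.2·179.4) = 0.982425

0.982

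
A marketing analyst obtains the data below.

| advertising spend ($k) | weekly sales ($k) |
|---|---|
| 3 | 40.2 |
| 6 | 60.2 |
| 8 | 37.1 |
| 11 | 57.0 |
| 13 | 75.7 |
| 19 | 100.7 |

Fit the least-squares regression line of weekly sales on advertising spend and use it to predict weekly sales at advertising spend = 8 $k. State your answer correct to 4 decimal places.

n = 6, Σx = 60, Σy = 370.9, Σxy = 4303, Σx² = 760
Sxx = Σx² − (Σx)²/n = 760 − 600 = 160
Sxy = Σxy − (Σx)(Σy)/n = 4303 − 3709 = 594
b = Sxy/Sxx = 594/160 = 3.7125
a = ȳ − b·x̄ = 61.816667 − 3.7125·10 = 24.691667
ŷ(8) = a + b·8 = 24.691667 + 3.7125·8 = 54.391667

54.3917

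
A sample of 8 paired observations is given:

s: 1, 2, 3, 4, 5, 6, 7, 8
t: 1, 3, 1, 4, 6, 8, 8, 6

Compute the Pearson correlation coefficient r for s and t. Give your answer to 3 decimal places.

n = 8, Σx = 36, Σy = 37, Σxy = 208, Σx² = 204, Σy² = 227
Sxx = Σx² − (Σx)²/n = 204 − 162 = 42
Sxy = Σxy − (Σx)(Σy)/n = 208 − 166.5 = 41.5
Syy = Σy² − (Σy)²/n = 227 − 171.125 = 55.875
r = Sxy/√(Sxx·Syy) = 41.5/√(2346.75) = 41.5/48.443266 = 0.856672

0.857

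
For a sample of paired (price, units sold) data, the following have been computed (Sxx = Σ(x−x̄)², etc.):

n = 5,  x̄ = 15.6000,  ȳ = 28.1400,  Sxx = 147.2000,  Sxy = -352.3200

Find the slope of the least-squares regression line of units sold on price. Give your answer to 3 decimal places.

-2.393

b = Sxy/Sxx = -352.32/147.2 = -2.393478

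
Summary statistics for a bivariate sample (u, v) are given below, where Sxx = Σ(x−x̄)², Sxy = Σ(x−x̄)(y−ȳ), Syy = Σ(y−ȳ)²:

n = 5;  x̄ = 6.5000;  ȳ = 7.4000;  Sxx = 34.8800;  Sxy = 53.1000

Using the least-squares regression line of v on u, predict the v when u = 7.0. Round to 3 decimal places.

b = Sxy/Sxx = 53.1/34.88 = 1.522362
a = ȳ − b·x̄ = 7.4 − 1.522362·6.5 = -2.495356
ŷ(7.0) = a + b·7.0 = -2.495356 + 1.522362·7 = 8.161181

8.161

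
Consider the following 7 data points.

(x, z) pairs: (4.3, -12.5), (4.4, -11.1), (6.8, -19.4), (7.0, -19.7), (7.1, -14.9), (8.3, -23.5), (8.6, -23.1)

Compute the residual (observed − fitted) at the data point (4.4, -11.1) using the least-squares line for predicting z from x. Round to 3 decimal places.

0.621

n = 7, Σx = 46.5, Σy = -124.2, Σxy = -871.91, Σx² = 326.35
Sxx = Σx² − (Σx)²/n = 326.35 − 308.892857 = 17.457143
Sxy = Σxy − (Σx)(Σy)/n = -871.91 − (-825.042857) = -46.867143
b = Sxy/Sxx = -46.867143/17.457143 = -2.684697
a = ȳ − b·x̄ = -17.742857 − (-2.684697)·6.642857 = 0.091203
ŷ(4.4) = 0.091203 + (-2.684697)·4.4 = -11.721465
residual = y − ŷ = -11.1 − (-11.721465) = 0.621465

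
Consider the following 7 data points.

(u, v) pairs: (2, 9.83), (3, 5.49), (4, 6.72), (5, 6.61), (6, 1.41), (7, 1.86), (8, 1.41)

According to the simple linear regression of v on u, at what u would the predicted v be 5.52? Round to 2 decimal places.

4.44

n = 7, Σx = 35, Σy = 33.33, Σxy = 128.82, Σx² = 203
Sxx = Σx² − (Σx)²/n = 203 − 175 = 28
Sxy = Σxy − (Σx)(Σy)/n = 128.82 − 166.65 = -37.83
b = Sxy/Sxx = -37.83/28 = -1.351071
a = ȳ − b·x̄ = 4.761429 − (-1.351071)·5 = 11.516786
Set a + b·x = 5.52: x = (5.52 − 11.516786) / (-1.351071) = 4.438541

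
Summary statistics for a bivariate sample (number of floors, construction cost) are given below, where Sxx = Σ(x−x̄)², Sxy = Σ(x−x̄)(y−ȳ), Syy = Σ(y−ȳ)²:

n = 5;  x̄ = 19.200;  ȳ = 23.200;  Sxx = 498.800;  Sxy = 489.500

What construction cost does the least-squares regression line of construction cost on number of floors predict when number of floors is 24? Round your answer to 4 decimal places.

27.9105

b = Sxy/Sxx = 489.5/498.8 = 0.981355
a = ȳ − b·x̄ = 23.2 − 0.981355·19.2 = 4.357979
ŷ(24) = a + b·24 = 4.357979 + 0.981355·24 = 27.910505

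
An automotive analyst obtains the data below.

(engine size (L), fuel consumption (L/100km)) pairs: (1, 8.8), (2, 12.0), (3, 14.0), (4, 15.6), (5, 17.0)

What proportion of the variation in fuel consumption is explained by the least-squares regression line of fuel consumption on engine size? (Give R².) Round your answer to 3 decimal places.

n = 5, Σx = 15, Σy = 67.4, Σxy = 222.2, Σx² = 55, Σy² = 949.8
Sxx = Σx² − (Σx)²/n = 55 − 45 = 10
Sxy = Σxy − (Σx)(Σy)/n = 222.2 − 202.2 = 20
Syy = Σy² − (Σy)²/n = 949.8 − 908.552 = 41.248
R² = Sxy²/(Sxx·Syy) = (20)²/(10·41.248) = 0.969744

0.970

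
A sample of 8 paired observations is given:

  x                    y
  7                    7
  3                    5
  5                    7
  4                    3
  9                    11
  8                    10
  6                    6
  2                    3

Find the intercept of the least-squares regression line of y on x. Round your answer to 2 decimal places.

n = 8, Σx = 44, Σy = 52, Σxy = 332, Σx² = 284
Sxx = Σx² − (Σx)²/n = 284 − 242 = 42
Sxy = Σxy − (Σx)(Σy)/n = 332 − 286 = 46
b = Sxy/Sxx = 46/42 = 1.095238
a = ȳ − b·x̄ = 6.5 − 1.095238·5.5 = 0.476190

0.48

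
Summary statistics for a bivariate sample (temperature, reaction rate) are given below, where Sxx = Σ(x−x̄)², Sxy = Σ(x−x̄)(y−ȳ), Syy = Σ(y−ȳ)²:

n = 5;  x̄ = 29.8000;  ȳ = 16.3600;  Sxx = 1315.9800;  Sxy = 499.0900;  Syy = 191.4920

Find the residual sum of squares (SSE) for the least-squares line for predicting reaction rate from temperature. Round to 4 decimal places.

b = Sxy/Sxx = 499.09/1315.98 = 0.379253
SSE = Syy − b·Sxy = 191.492 − 0.379253·499.09 = 2.210379

2.2104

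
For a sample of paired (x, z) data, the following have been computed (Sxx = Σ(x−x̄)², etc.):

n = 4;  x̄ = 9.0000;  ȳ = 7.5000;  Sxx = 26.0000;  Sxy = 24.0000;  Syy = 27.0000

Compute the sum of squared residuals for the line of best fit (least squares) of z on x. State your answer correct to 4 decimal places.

4.8462

b = Sxy/Sxx = 24/26 = 0.923077
SSE = Syy − b·Sxy = 27 − 0.923077·24 = 4.846154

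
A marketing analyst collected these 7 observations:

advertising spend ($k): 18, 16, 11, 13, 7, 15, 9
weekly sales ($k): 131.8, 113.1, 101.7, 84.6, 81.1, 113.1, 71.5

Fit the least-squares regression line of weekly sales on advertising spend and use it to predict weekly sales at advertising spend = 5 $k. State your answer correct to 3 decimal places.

n = 7, Σx = 89, Σy = 696.9, Σxy = 9308.2, Σx² = 1225
Sxx = Σx² − (Σx)²/n = 1225 − 1131.571429 = 93.428571
Sxy = Σxy − (Σx)(Σy)/n = 9308.2 − 8860.585714 = 447.614286
b = Sxy/Sxx = 447.614286/93.428571 = 4.790979
a = ȳ − b·x̄ = 99.557143 − 4.790979·12.714286 = 38.643272
ŷ(5) = a + b·5 = 38.643272 + 4.790979·5 = 62.598165

62.598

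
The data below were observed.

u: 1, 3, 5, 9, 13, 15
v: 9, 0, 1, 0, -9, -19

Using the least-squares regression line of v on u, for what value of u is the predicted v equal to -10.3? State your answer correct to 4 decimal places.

n = 6, Σx = 46, Σy = -18, Σxy = -388, Σx² = 510
Sxx = Σx² − (Σx)²/n = 510 − 352.666667 = 157.333333
Sxy = Σxy − (Σx)(Σy)/n = -388 − (-138) = -250
b = Sxy/Sxx = -250/157.333333 = -1.588983
a = ȳ − b·x̄ = -3 − (-1.588983)·7.666667 = 9.182203
Set a + b·x = -10.3: x = (-10.3 − 9.182203) / (-1.588983) = 12.2608

12.2608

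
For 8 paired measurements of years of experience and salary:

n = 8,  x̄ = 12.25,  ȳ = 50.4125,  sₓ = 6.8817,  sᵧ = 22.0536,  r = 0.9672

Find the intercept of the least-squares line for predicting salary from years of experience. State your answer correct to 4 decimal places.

b = r · sᵧ/sₓ = 0.9672 · 22.0536/6.8817 = 3.099560
a = ȳ − b·x̄ = 50.4125 − 3.099560·12.25 = 12.442890

12.4429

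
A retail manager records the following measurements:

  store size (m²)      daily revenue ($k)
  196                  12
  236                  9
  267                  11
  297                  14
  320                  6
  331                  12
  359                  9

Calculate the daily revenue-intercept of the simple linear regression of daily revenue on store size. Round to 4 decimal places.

n = 7, Σx = 2006, Σy = 73, Σxy = 20694, Σx² = 594452
Sxx = Σx² − (Σx)²/n = 594452 − 574862.285714 = 19589.714286
Sxy = Σxy − (Σx)(Σy)/n = 20694 − 20919.714286 = -225.714286
b = Sxy/Sxx = -225.714286/19589.714286 = -0.011522
a = ȳ − b·x̄ = 10.428571 − (-0.011522)·286.571429 = 13.730471

13.7305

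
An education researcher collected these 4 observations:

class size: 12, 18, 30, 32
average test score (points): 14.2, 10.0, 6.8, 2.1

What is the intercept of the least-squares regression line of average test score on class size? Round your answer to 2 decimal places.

19.92

n = 4, Σx = 92, Σy = 33.1, Σxy = 621.6, Σx² = 2392
Sxx = Σx² − (Σx)²/n = 2392 − 2116 = 276
Sxy = Σxy − (Σx)(Σy)/n = 621.6 − 761.3 = -139.7
b = Sxy/Sxx = -139.7/276 = -0.506159
a = ȳ − b·x̄ = 8.275 − (-0.506159)·23 = 19.916667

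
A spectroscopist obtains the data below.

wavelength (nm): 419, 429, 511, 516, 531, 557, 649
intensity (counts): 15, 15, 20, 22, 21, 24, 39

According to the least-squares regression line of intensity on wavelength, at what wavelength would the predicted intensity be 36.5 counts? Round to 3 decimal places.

n = 7, Σx = 3612, Σy = 156, Σxy = 84122, Σx² = 1900390
Sxx = Σx² − (Σx)²/n = 1900390 − 1863792 = 36598
Sxy = Σxy − (Σx)(Σy)/n = 84122 − 80496 = 3626
b = Sxy/Sxx = 3626/36598 = 0.099076
a = ȳ − b·x̄ = 22.285714 − 0.099076·516 = -28.837735
Set a + b·x = 36.5: x = (36.5 − (-28.837735)) / 0.099076 = 659.467851

659.468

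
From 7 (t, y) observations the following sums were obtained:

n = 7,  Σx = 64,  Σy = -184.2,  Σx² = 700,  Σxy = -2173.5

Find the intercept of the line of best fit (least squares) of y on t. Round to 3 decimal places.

12.642

Sxx = Σx² − (Σx)²/n = 700 − 585.142857 = 114.857143
Sxy = Σxy − (Σx)(Σy)/n = -2173.5 − (-1684.114286) = -489.385714
b = Sxy/Sxx = -489.385714/114.857143 = -4.260821
a = ȳ − b·x̄ = -26.314286 − (-4.260821)·9.142857 = 12.641791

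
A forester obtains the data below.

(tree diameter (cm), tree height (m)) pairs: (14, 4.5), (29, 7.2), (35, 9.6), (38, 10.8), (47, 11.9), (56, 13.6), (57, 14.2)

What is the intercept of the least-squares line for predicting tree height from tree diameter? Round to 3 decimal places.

1.426

n = 7, Σx = 276, Σy = 71.8, Σxy = 3148.5, Σx² = 12300
Sxx = Σx² − (Σx)²/n = 12300 − 10882.285714 = 1417.714286
Sxy = Σxy − (Σx)(Σy)/n = 3148.5 − 2830.971429 = 317.528571
b = Sxy/Sxx = 317.528571/1417.714286 = 0.223972
a = ȳ − b·x̄ = 10.257143 − 0.223972·39.428571 = 1.426239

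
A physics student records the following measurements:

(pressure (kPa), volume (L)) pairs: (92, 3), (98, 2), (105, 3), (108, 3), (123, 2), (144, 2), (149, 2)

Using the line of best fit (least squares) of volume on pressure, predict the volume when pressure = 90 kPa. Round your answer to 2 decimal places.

n = 7, Σx = 819, Σy = 17, Σxy = 1943, Σx² = 98823
Sxx = Σx² − (Σx)²/n = 98823 − 95823 = 3000
Sxy = Σxy − (Σx)(Σy)/n = 1943 − 1989 = -46
b = Sxy/Sxx = -46/3000 = -0.015333
a = ȳ − b·x̄ = 2.428571 − (-0.015333)·117 = 4.222571
ŷ(90) = a + b·90 = 4.222571 + (-0.015333)·90 = 2.842571

2.84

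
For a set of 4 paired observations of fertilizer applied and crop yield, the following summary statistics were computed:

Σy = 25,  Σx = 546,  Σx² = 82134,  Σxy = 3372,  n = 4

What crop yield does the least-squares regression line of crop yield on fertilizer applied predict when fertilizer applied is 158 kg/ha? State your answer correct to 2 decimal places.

6.14

Sxx = Σx² − (Σx)²/n = 82134 − 74529 = 7605
Sxy = Σxy − (Σx)(Σy)/n = 3372 − 3412.5 = -40.5
b = Sxy/Sxx = -40.5/7605 = -0.005325
a = ȳ − b·x̄ = 6.25 − (-0.005325)·136.5 = 6.976923
ŷ(158) = a + b·158 = 6.976923 + (-0.005325)·158 = 6.135503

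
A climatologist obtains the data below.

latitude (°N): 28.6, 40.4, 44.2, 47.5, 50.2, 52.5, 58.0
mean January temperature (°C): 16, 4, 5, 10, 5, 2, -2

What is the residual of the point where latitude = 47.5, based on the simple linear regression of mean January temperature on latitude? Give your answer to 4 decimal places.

5.1067

n = 7, Σx = 321.4, Σy = 40, Σxy = 1555.2, Σx² = 15300.3
Sxx = Σx² − (Σx)²/n = 15300.3 − 14756.851429 = 543.448571
Sxy = Σxy − (Σx)(Σy)/n = 1555.2 − 1836.571429 = -281.371429
b = Sxy/Sxx = -281.371429/543.448571 = -0.517752
a = ȳ − b·x̄ = 5.714286 − (-0.517752)·45.914286 = 29.486486
ŷ(47.5) = 29.486486 + (-0.517752)·47.5 = 4.893279
residual = y − ŷ = 10 − 4.893279 = 5.106721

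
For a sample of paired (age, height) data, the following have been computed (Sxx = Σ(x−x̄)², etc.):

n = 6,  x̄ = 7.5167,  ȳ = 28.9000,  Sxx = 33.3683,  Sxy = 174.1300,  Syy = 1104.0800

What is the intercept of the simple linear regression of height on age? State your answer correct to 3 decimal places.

-10.325

b = Sxy/Sxx = 174.13/33.3683 = 5.218426
a = ȳ − b·x̄ = 28.9 − 5.218426·7.5167 = -10.325342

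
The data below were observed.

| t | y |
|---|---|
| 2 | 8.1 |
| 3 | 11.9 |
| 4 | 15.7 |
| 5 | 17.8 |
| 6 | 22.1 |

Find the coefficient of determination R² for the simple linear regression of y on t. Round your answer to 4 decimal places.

n = 5, Σx = 20, Σy = 75.6, Σxy = 336.3, Σx² = 90, Σy² = 1258.96
Sxx = Σx² − (Σx)²/n = 90 − 80 = 10
Sxy = Σxy − (Σx)(Σy)/n = 336.3 − 302.4 = 33.9
Syy = Σy² − (Σy)²/n = 1258.96 − 1143.072 = 115.888
R² = Sxy²/(Sxx·Syy) = (33.9)²/(10·115.888) = 0.991656

0.9917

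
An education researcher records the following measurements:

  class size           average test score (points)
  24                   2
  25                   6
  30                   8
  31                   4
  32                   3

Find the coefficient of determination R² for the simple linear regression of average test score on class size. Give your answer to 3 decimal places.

0.019

n = 5, Σx = 142, Σy = 23, Σxy = 658, Σx² = 4086, Σy² = 129
Sxx = Σx² − (Σx)²/n = 4086 − 4032.8 = 53.2
Sxy = Σxy − (Σx)(Σy)/n = 658 − 653.2 = 4.8
Syy = Σy² − (Σy)²/n = 129 − 105.8 = 23.2
R² = Sxy²/(Sxx·Syy) = (4.8)²/(53.2·23.2) = 0.018667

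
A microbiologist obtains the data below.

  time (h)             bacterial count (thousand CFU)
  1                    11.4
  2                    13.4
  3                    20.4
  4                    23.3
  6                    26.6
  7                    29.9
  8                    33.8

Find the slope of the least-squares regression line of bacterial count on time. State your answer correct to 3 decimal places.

3.084

n = 7, Σx = 31, Σy = 158.8, Σxy = 831.9, Σx² = 179
Sxx = Σx² − (Σx)²/n = 179 − 137.285714 = 41.714286
Sxy = Σxy − (Σx)(Σy)/n = 831.9 − 703.257143 = 128.642857
b = Sxy/Sxx = 128.642857/41.714286 = 3.083904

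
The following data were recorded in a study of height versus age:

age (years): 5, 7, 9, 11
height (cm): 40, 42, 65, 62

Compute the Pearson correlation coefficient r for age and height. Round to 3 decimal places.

n = 4, Σx = 32, Σy = 209, Σxy = 1761, Σx² = 276, Σy² = 11433
Sxx = Σx² − (Σx)²/n = 276 − 256 = 20
Sxy = Σxy − (Σx)(Σy)/n = 1761 − 1672 = 89
Syy = Σy² − (Σy)²/n = 11433 − 10920.25 = 512.75
r = Sxy/√(Sxx·Syy) = 89/√(10255) = 89/101.266974 = 0.878865

0.879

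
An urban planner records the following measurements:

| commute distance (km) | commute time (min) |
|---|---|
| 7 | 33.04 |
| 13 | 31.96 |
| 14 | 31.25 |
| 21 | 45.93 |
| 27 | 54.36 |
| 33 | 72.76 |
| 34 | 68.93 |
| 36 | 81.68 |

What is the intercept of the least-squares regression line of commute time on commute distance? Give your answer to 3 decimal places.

n = 8, Σx = 185, Σy = 419.91, Σxy = 11201.69, Σx² = 5125
Sxx = Σx² − (Σx)²/n = 5125 − 4278.125 = 846.875
Sxy = Σxy − (Σx)(Σy)/n = 11201.69 − 9710.41875 = 1491.27125
b = Sxy/Sxx = 1491.27125/846.875 = 1.760911
a = ȳ − b·x̄ = 52.48875 − 1.760911·23.125 = 11.767690

11.768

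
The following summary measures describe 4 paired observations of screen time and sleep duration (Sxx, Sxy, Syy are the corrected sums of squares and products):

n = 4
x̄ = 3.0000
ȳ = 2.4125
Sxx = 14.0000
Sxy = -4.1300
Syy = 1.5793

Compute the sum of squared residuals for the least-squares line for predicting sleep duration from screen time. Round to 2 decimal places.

b = Sxy/Sxx = -4.13/14 = -0.295
SSE = Syy − b·Sxy = 1.5793 − (-0.295)·(-4.13) = 0.36095

0.36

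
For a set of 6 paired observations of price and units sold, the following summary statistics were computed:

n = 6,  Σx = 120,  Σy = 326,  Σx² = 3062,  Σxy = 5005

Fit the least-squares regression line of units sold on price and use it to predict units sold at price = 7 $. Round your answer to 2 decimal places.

84.08

Sxx = Σx² − (Σx)²/n = 3062 − 2400 = 662
Sxy = Σxy − (Σx)(Σy)/n = 5005 − 6520 = -1515
b = Sxy/Sxx = -1515/662 = -2.288520
a = ȳ − b·x̄ = 54.333333 − (-2.288520)·20 = 100.103726
ŷ(7) = a + b·7 = 100.103726 + (-2.288520)·7 = 84.084089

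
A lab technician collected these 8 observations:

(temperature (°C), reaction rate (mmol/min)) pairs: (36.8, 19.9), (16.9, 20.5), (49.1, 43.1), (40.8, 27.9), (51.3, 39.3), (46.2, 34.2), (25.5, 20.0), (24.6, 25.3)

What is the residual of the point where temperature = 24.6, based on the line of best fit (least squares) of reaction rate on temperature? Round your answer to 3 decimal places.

n = 8, Σx = 291.2, Σy = 230.2, Σxy = 9061.81, Σx² = 11736.84
Sxx = Σx² − (Σx)²/n = 11736.84 − 10599.68 = 1137.16
Sxy = Σxy − (Σx)(Σy)/n = 9061.81 − 8379.28 = 682.53
b = Sxy/Sxx = 682.53/1137.16 = 0.600206
a = ȳ − b·x̄ = 28.775 − 0.600206·36.4 = 6.927510
ŷ(24.6) = 6.927510 + 0.600206·24.6 = 21.692572
residual = y − ŷ = 25.3 − 21.692572 = 3.607428

3.607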